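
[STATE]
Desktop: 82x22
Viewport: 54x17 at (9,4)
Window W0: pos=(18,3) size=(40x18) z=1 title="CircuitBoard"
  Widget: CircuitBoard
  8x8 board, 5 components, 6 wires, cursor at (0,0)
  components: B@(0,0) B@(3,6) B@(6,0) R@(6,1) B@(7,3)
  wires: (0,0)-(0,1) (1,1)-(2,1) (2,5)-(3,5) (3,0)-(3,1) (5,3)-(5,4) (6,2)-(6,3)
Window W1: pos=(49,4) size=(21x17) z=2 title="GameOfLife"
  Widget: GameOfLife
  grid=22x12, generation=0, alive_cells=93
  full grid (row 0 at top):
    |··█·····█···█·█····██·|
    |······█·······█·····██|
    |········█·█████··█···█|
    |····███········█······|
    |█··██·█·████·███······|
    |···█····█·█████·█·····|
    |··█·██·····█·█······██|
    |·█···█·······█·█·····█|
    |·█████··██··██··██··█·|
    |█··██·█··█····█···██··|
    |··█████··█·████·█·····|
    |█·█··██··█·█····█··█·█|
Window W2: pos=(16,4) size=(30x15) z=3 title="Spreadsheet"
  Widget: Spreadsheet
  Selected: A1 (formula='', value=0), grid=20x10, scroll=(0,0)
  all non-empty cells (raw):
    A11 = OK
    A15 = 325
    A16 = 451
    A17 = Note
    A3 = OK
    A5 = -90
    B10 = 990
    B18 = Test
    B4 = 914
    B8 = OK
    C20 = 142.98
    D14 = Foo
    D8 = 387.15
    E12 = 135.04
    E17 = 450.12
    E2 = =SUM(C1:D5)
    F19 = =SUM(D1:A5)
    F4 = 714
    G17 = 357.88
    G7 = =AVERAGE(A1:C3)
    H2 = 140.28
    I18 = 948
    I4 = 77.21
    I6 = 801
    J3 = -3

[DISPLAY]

       ┏━━━━━━━━━━━━━━━━━━━━━━━━━━━━┓   ┏━━━━━━━━━━━━━
       ┃ Spreadsheet                ┃───┃ GameOfLife  
       ┠────────────────────────────┨   ┠─────────────
       ┃A1:                         ┃   ┃Gen: 0       
       ┃       A       B       C    ┃   ┃·█·····█···█·
       ┃----------------------------┃   ┃·····█·······
       ┃  1      [0]       0       0┃   ┃·······█·████
       ┃  2        0       0       0┃   ┃···███·······
       ┃  3 OK             0       0┃   ┃··██·█·████·█
       ┃  4        0     914       0┃ B ┃··█····█·████
       ┃  5      -90       0       0┃   ┃·█·██·····█·█
       ┃  6        0       0       0┃   ┃█···█·······█
       ┃  7        0       0       0┃   ┃█████··██··██
       ┃  8        0OK             0┃   ┃··██·█··█····
       ┗━━━━━━━━━━━━━━━━━━━━━━━━━━━━┛   ┃·█████··█·███
         ┃6   B   R   · ─ ·             ┃·█··██··█·█··
         ┗━━━━━━━━━━━━━━━━━━━━━━━━━━━━━━┗━━━━━━━━━━━━━


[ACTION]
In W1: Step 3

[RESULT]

       ┏━━━━━━━━━━━━━━━━━━━━━━━━━━━━┓   ┏━━━━━━━━━━━━━
       ┃ Spreadsheet                ┃───┃ GameOfLife  
       ┠────────────────────────────┨   ┠─────────────
       ┃A1:                         ┃   ┃Gen: 3       
       ┃       A       B       C    ┃   ┃······█······
       ┃----------------------------┃   ┃····███·····█
       ┃  1      [0]       0       0┃   ┃···█···█···██
       ┃  2        0       0       0┃   ┃·█·····██··██
       ┃  3 OK             0       0┃   ┃·█···········
       ┃  4        0     914       0┃ B ┃········█····
       ┃  5      -90       0       0┃   ┃·············
       ┃  6        0       0       0┃   ┃··········█·█
       ┃  7        0       0       0┃   ┃···█···█····█
       ┃  8        0OK             0┃   ┃····████··█··
       ┗━━━━━━━━━━━━━━━━━━━━━━━━━━━━┛   ┃······███·█··
         ┃6   B   R   · ─ ·             ┃██·····█████·
         ┗━━━━━━━━━━━━━━━━━━━━━━━━━━━━━━┗━━━━━━━━━━━━━


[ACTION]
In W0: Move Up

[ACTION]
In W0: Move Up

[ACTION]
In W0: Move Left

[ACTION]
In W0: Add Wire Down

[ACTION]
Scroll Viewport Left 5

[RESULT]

            ┏━━━━━━━━━━━━━━━━━━━━━━━━━━━━┓   ┏━━━━━━━━
            ┃ Spreadsheet                ┃───┃ GameOfL
            ┠────────────────────────────┨   ┠────────
            ┃A1:                         ┃   ┃Gen: 3  
            ┃       A       B       C    ┃   ┃······█·
            ┃----------------------------┃   ┃····███·
            ┃  1      [0]       0       0┃   ┃···█···█
            ┃  2        0       0       0┃   ┃·█·····█
            ┃  3 OK             0       0┃   ┃·█······
            ┃  4        0     914       0┃ B ┃········
            ┃  5      -90       0       0┃   ┃········
            ┃  6        0       0       0┃   ┃········
            ┃  7        0       0       0┃   ┃···█···█
            ┃  8        0OK             0┃   ┃····████
            ┗━━━━━━━━━━━━━━━━━━━━━━━━━━━━┛   ┃······██
              ┃6   B   R   · ─ ·             ┃██·····█
              ┗━━━━━━━━━━━━━━━━━━━━━━━━━━━━━━┗━━━━━━━━


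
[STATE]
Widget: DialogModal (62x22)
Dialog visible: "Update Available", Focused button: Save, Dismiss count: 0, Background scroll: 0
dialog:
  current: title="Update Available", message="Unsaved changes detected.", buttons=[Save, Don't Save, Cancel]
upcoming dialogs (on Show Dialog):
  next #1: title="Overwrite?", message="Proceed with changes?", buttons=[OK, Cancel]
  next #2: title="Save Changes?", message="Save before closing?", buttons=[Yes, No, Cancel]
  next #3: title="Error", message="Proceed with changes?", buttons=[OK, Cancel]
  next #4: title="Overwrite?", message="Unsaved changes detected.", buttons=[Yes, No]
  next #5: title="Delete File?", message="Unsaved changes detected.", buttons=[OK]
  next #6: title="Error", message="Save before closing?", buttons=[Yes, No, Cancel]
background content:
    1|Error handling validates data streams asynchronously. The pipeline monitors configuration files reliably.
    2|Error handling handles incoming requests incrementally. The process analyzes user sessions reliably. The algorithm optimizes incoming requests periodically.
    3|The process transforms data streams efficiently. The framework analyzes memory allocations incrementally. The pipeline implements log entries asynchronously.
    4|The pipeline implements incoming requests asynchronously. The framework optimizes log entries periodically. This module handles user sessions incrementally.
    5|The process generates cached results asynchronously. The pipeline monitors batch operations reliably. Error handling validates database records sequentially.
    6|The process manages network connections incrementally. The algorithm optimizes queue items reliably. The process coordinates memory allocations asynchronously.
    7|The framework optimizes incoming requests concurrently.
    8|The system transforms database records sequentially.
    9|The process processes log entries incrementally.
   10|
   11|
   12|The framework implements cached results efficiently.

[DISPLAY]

Error handling validates data streams asynchronously. The pipe
Error handling handles incoming requests incrementally. The pr
The process transforms data streams efficiently. The framework
The pipeline implements incoming requests asynchronously. The 
The process generates cached results asynchronously. The pipel
The process manages network connections incrementally. The alg
The framework optimizes incoming requests concurrently.       
The system transforms database records sequentially.          
The process pro┌──────────────────────────────┐.              
               │       Update Available       │               
               │  Unsaved changes detected.   │               
The framework i│ [Save]  Don't Save   Cancel  │ntly.          
               └──────────────────────────────┘               
                                                              
                                                              
                                                              
                                                              
                                                              
                                                              
                                                              
                                                              
                                                              


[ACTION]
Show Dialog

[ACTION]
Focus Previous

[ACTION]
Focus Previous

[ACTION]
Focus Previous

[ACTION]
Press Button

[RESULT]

Error handling validates data streams asynchronously. The pipe
Error handling handles incoming requests incrementally. The pr
The process transforms data streams efficiently. The framework
The pipeline implements incoming requests asynchronously. The 
The process generates cached results asynchronously. The pipel
The process manages network connections incrementally. The alg
The framework optimizes incoming requests concurrently.       
The system transforms database records sequentially.          
The process processes log entries incrementally.              
                                                              
                                                              
The framework implements cached results efficiently.          
                                                              
                                                              
                                                              
                                                              
                                                              
                                                              
                                                              
                                                              
                                                              
                                                              


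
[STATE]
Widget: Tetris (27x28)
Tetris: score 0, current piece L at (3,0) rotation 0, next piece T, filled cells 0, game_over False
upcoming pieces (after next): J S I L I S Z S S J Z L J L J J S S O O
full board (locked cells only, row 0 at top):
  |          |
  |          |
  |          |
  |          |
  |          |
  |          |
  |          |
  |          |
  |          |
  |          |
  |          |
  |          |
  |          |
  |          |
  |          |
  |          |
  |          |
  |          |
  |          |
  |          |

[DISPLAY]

     ▒    │Next:           
   ▒▒▒    │ ▒              
          │▒▒▒             
          │                
          │                
          │                
          │Score:          
          │0               
          │                
          │                
          │                
          │                
          │                
          │                
          │                
          │                
          │                
          │                
          │                
          │                
          │                
          │                
          │                
          │                
          │                
          │                
          │                
          │                


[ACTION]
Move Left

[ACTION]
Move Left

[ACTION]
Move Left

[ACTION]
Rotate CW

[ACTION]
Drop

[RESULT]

          │Next:           
▒         │ ▒              
▒         │▒▒▒             
▒▒        │                
          │                
          │                
          │Score:          
          │0               
          │                
          │                
          │                
          │                
          │                
          │                
          │                
          │                
          │                
          │                
          │                
          │                
          │                
          │                
          │                
          │                
          │                
          │                
          │                
          │                


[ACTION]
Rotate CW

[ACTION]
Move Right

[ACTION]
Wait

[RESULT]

          │Next:           
          │ ▒              
 ▒▒▒      │▒▒▒             
 ▒        │                
          │                
          │                
          │Score:          
          │0               
          │                
          │                
          │                
          │                
          │                
          │                
          │                
          │                
          │                
          │                
          │                
          │                
          │                
          │                
          │                
          │                
          │                
          │                
          │                
          │                


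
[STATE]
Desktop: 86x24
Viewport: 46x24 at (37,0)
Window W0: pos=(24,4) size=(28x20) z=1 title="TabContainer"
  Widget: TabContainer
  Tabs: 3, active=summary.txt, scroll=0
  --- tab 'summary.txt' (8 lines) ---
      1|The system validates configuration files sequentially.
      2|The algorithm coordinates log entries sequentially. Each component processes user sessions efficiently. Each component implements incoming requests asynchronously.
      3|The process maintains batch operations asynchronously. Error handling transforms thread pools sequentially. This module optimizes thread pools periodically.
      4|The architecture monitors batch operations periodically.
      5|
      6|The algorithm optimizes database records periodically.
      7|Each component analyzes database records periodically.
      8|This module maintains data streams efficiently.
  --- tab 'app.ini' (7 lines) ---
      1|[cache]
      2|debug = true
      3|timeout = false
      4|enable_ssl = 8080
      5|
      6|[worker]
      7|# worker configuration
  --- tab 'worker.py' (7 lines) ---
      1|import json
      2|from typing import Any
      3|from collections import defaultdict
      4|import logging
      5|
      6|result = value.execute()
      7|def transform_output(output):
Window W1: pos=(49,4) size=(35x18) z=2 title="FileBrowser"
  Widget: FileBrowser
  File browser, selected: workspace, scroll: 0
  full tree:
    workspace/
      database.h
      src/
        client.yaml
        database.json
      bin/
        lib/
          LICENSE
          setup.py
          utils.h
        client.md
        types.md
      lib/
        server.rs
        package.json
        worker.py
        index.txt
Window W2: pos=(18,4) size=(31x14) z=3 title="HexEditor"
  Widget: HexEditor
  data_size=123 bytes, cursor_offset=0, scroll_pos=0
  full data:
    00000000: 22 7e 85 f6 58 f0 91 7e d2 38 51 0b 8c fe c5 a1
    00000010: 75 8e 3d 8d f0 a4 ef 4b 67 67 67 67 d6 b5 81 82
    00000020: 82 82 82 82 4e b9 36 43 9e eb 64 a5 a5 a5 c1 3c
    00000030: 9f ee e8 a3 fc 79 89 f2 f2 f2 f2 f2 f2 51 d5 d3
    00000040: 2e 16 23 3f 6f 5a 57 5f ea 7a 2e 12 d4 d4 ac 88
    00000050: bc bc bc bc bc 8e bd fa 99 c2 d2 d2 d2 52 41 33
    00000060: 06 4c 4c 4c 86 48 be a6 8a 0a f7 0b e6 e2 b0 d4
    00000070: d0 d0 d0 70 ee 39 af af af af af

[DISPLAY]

                                              
                                              
                                              
                                              
━━━━━━━━━━━┓┏━━━━━━━━━━━━━━━━━━━━━━━━━━━━━━━━━
           ┃┃ FileBrowser                     
───────────┨┠─────────────────────────────────
 f6 58 f0 9┃┃> [-] workspace/                 
 8d f0 a4 e┃┃    database.h                   
 82 4e b9 3┃┃    [+] src/                     
 a3 fc 79 8┃┃    [+] bin/                     
 3f 6f 5a 5┃┃    [+] lib/                     
 bc bc 8e b┃┃                                 
 4c 86 48 b┃┃                                 
 70 ee 39 a┃┃                                 
           ┃┃                                 
           ┃┃                                 
━━━━━━━━━━━┛┃                                 
            ┃                                 
            ┃                                 
            ┃                                 
            ┗━━━━━━━━━━━━━━━━━━━━━━━━━━━━━━━━━
              ┃                               
━━━━━━━━━━━━━━┛                               


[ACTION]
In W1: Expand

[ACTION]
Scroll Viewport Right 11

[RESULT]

                                              
                                              
                                              
                                              
━━━━━━━━┓┏━━━━━━━━━━━━━━━━━━━━━━━━━━━━━━━━━┓  
        ┃┃ FileBrowser                     ┃  
────────┨┠─────────────────────────────────┨  
 58 f0 9┃┃> [-] workspace/                 ┃  
 f0 a4 e┃┃    database.h                   ┃  
 4e b9 3┃┃    [+] src/                     ┃  
 fc 79 8┃┃    [+] bin/                     ┃  
 6f 5a 5┃┃    [+] lib/                     ┃  
 bc 8e b┃┃                                 ┃  
 86 48 b┃┃                                 ┃  
 ee 39 a┃┃                                 ┃  
        ┃┃                                 ┃  
        ┃┃                                 ┃  
━━━━━━━━┛┃                                 ┃  
         ┃                                 ┃  
         ┃                                 ┃  
         ┃                                 ┃  
         ┗━━━━━━━━━━━━━━━━━━━━━━━━━━━━━━━━━┛  
           ┃                                  
━━━━━━━━━━━┛                                  


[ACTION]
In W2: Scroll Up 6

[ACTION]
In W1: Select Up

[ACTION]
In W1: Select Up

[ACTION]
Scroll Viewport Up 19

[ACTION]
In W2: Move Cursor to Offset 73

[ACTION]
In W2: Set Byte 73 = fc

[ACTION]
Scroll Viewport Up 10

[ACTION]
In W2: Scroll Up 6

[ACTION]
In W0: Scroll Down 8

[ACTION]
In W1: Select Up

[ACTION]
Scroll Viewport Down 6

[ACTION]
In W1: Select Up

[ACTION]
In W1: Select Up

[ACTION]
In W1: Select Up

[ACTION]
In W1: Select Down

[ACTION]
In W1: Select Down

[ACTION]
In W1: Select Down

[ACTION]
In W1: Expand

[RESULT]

                                              
                                              
                                              
                                              
━━━━━━━━┓┏━━━━━━━━━━━━━━━━━━━━━━━━━━━━━━━━━┓  
        ┃┃ FileBrowser                     ┃  
────────┨┠─────────────────────────────────┨  
 58 f0 9┃┃  [-] workspace/                 ┃  
 f0 a4 e┃┃    database.h                   ┃  
 4e b9 3┃┃    [+] src/                     ┃  
 fc 79 8┃┃  > [-] bin/                     ┃  
 6f 5a 5┃┃      [+] lib/                   ┃  
 bc 8e b┃┃      client.md                  ┃  
 86 48 b┃┃      types.md                   ┃  
 ee 39 a┃┃    [+] lib/                     ┃  
        ┃┃                                 ┃  
        ┃┃                                 ┃  
━━━━━━━━┛┃                                 ┃  
         ┃                                 ┃  
         ┃                                 ┃  
         ┃                                 ┃  
         ┗━━━━━━━━━━━━━━━━━━━━━━━━━━━━━━━━━┛  
           ┃                                  
━━━━━━━━━━━┛                                  


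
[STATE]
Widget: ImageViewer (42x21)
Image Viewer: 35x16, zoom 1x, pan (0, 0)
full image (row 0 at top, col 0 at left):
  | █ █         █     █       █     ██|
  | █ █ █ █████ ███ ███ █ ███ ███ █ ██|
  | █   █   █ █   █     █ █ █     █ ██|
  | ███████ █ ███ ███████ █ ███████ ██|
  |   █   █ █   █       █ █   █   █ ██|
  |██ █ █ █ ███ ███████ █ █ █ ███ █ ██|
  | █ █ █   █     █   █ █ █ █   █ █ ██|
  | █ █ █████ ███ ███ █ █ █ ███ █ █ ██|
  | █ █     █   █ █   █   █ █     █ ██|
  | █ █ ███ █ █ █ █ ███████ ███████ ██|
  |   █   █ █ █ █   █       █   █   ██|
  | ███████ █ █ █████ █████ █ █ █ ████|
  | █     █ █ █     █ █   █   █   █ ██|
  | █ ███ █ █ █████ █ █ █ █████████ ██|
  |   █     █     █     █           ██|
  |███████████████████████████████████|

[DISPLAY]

 █ █         █     █       █     ██       
 █ █ █ █████ ███ ███ █ ███ ███ █ ██       
 █   █   █ █   █     █ █ █     █ ██       
 ███████ █ ███ ███████ █ ███████ ██       
   █   █ █   █       █ █   █   █ ██       
██ █ █ █ ███ ███████ █ █ █ ███ █ ██       
 █ █ █   █     █   █ █ █ █   █ █ ██       
 █ █ █████ ███ ███ █ █ █ ███ █ █ ██       
 █ █     █   █ █   █   █ █     █ ██       
 █ █ ███ █ █ █ █ ███████ ███████ ██       
   █   █ █ █ █   █       █   █   ██       
 ███████ █ █ █████ █████ █ █ █ ████       
 █     █ █ █     █ █   █   █   █ ██       
 █ ███ █ █ █████ █ █ █ █████████ ██       
   █     █     █     █           ██       
███████████████████████████████████       
                                          
                                          
                                          
                                          
                                          


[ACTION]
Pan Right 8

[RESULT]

     █     █       █     ██               
████ ███ ███ █ ███ ███ █ ██               
 █ █   █     █ █ █     █ ██               
 █ ███ ███████ █ ███████ ██               
 █   █       █ █   █   █ ██               
 ███ ███████ █ █ █ ███ █ ██               
 █     █   █ █ █ █   █ █ ██               
██ ███ ███ █ █ █ ███ █ █ ██               
 █   █ █   █   █ █     █ ██               
 █ █ █ █ ███████ ███████ ██               
 █ █ █   █       █   █   ██               
 █ █ █████ █████ █ █ █ ████               
 █ █     █ █   █   █   █ ██               
 █ █████ █ █ █ █████████ ██               
 █     █     █           ██               
███████████████████████████               
                                          
                                          
                                          
                                          
                                          


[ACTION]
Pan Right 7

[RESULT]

    █       █     ██                      
█ ███ █ ███ ███ █ ██                      
█     █ █ █     █ ██                      
███████ █ ███████ ██                      
      █ █   █   █ ██                      
█████ █ █ █ ███ █ ██                      
█   █ █ █ █   █ █ ██                      
███ █ █ █ ███ █ █ ██                      
█   █   █ █     █ ██                      
█ ███████ ███████ ██                      
  █       █   █   ██                      
███ █████ █ █ █ ████                      
  █ █   █   █   █ ██                      
█ █ █ █ █████████ ██                      
█     █           ██                      
████████████████████                      
                                          
                                          
                                          
                                          
                                          


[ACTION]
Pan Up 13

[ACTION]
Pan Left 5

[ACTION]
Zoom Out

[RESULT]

   █     █       █     ██                 
██ ███ ███ █ ███ ███ █ ██                 
 █   █     █ █ █     █ ██                 
 ███ ███████ █ ███████ ██                 
   █       █ █   █   █ ██                 
██ ███████ █ █ █ ███ █ ██                 
     █   █ █ █ █   █ █ ██                 
 ███ ███ █ █ █ ███ █ █ ██                 
   █ █   █   █ █     █ ██                 
 █ █ █ ███████ ███████ ██                 
 █ █   █       █   █   ██                 
 █ █████ █████ █ █ █ ████                 
 █     █ █   █   █   █ ██                 
 █████ █ █ █ █████████ ██                 
     █     █           ██                 
█████████████████████████                 
                                          
                                          
                                          
                                          
                                          


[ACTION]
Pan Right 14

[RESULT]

   █     ██                               
██ ███ █ ██                               
 █     █ ██                               
 ███████ ██                               
   █   █ ██                               
 █ ███ █ ██                               
 █   █ █ ██                               
 ███ █ █ ██                               
 █     █ ██                               
 ███████ ██                               
 █   █   ██                               
 █ █ █ ████                               
   █   █ ██                               
████████ ██                               
         ██                               
███████████                               
                                          
                                          
                                          
                                          
                                          


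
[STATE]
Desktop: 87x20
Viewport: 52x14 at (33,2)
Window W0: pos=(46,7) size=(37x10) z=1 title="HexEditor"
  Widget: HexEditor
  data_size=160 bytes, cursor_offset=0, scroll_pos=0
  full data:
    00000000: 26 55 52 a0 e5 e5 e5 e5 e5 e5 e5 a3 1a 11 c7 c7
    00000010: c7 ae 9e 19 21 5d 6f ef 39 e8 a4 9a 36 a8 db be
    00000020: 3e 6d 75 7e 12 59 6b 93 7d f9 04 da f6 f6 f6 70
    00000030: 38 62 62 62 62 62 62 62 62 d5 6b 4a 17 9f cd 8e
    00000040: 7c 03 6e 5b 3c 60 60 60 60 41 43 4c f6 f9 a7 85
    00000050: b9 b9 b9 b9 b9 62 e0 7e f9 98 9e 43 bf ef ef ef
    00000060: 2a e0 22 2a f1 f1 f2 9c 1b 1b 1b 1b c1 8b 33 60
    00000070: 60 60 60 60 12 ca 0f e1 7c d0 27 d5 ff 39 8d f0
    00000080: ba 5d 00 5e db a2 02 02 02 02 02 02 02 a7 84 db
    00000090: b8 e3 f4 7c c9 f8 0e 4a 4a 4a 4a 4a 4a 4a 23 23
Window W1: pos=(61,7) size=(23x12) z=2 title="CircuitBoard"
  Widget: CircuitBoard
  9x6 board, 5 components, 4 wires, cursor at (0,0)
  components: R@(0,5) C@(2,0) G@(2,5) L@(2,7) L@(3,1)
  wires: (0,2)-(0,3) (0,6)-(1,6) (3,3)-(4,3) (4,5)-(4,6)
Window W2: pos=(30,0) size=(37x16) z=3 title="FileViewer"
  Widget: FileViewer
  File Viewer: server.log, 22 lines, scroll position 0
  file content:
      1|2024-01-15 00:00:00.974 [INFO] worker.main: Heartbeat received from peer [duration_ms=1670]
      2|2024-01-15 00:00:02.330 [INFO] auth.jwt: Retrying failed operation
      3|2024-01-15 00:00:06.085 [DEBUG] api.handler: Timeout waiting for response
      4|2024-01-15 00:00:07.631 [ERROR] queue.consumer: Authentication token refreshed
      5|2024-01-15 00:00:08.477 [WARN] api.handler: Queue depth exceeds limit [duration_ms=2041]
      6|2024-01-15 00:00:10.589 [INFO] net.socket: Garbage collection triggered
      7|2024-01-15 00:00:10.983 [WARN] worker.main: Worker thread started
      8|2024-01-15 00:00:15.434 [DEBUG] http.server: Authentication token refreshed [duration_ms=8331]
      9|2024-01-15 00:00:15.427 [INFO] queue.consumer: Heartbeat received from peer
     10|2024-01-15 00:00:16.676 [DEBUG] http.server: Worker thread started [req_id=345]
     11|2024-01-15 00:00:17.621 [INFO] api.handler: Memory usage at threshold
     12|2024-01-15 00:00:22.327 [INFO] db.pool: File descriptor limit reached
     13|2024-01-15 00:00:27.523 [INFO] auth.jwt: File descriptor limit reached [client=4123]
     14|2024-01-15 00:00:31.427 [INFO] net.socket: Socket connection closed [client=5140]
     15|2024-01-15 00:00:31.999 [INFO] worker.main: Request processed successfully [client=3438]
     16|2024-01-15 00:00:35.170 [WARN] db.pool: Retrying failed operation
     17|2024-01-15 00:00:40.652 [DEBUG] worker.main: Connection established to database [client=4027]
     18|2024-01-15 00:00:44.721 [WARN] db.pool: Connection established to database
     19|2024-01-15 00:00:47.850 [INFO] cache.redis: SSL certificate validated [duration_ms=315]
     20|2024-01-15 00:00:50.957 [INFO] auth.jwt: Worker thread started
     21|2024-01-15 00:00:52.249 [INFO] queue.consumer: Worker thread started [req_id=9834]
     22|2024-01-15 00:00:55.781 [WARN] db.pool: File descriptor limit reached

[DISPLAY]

─────────────────────────────────┨                  
24-01-15 00:00:00.974 [INFO] wor▲┃                  
24-01-15 00:00:02.330 [INFO] aut█┃                  
24-01-15 00:00:06.085 [DEBUG] ap░┃                  
24-01-15 00:00:07.631 [ERROR] qu░┃                  
24-01-15 00:00:08.477 [WARN] api░┃━━━━━━━━━━━━━━━━┓ 
24-01-15 00:00:10.589 [INFO] net░┃uitBoard        ┃ 
24-01-15 00:00:10.983 [WARN] wor░┃────────────────┨ 
24-01-15 00:00:15.434 [DEBUG] ht░┃1 2 3 4 5 6 7 8 ┃ 
24-01-15 00:00:15.427 [INFO] que░┃]      · ─ ·    ┃ 
24-01-15 00:00:16.676 [DEBUG] ht░┃                ┃ 
24-01-15 00:00:17.621 [INFO] api░┃                ┃ 
24-01-15 00:00:22.327 [INFO] db.▼┃                ┃ 
━━━━━━━━━━━━━━━━━━━━━━━━━━━━━━━━━┛                ┃ 


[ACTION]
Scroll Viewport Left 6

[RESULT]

   ┠───────────────────────────────────┨            
   ┃2024-01-15 00:00:00.974 [INFO] wor▲┃            
   ┃2024-01-15 00:00:02.330 [INFO] aut█┃            
   ┃2024-01-15 00:00:06.085 [DEBUG] ap░┃            
   ┃2024-01-15 00:00:07.631 [ERROR] qu░┃            
   ┃2024-01-15 00:00:08.477 [WARN] api░┃━━━━━━━━━━━━
   ┃2024-01-15 00:00:10.589 [INFO] net░┃uitBoard    
   ┃2024-01-15 00:00:10.983 [WARN] wor░┃────────────
   ┃2024-01-15 00:00:15.434 [DEBUG] ht░┃1 2 3 4 5 6 
   ┃2024-01-15 00:00:15.427 [INFO] que░┃]      · ─ ·
   ┃2024-01-15 00:00:16.676 [DEBUG] ht░┃            
   ┃2024-01-15 00:00:17.621 [INFO] api░┃            
   ┃2024-01-15 00:00:22.327 [INFO] db.▼┃            
   ┗━━━━━━━━━━━━━━━━━━━━━━━━━━━━━━━━━━━┛            


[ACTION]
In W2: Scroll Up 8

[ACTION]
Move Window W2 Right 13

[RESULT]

                ┠───────────────────────────────────
                ┃2024-01-15 00:00:00.974 [INFO] wor▲
                ┃2024-01-15 00:00:02.330 [INFO] aut█
                ┃2024-01-15 00:00:06.085 [DEBUG] ap░
                ┃2024-01-15 00:00:07.631 [ERROR] qu░
                ┃2024-01-15 00:00:08.477 [WARN] api░
                ┃2024-01-15 00:00:10.589 [INFO] net░
                ┃2024-01-15 00:00:10.983 [WARN] wor░
                ┃2024-01-15 00:00:15.434 [DEBUG] ht░
                ┃2024-01-15 00:00:15.427 [INFO] que░
                ┃2024-01-15 00:00:16.676 [DEBUG] ht░
                ┃2024-01-15 00:00:17.621 [INFO] api░
                ┃2024-01-15 00:00:22.327 [INFO] db.▼
                ┗━━━━━━━━━━━━━━━━━━━━━━━━━━━━━━━━━━━


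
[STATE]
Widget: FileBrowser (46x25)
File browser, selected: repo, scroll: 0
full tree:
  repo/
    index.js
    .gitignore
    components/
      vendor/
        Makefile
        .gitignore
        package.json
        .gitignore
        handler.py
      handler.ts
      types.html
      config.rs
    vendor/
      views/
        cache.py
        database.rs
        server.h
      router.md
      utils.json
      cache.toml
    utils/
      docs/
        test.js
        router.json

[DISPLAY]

> [-] repo/                                   
    index.js                                  
    .gitignore                                
    [+] components/                           
    [+] vendor/                               
    [+] utils/                                
                                              
                                              
                                              
                                              
                                              
                                              
                                              
                                              
                                              
                                              
                                              
                                              
                                              
                                              
                                              
                                              
                                              
                                              
                                              


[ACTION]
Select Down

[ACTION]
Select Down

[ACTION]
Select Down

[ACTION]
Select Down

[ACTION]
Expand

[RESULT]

  [-] repo/                                   
    index.js                                  
    .gitignore                                
    [+] components/                           
  > [-] vendor/                               
      [+] views/                              
      router.md                               
      utils.json                              
      cache.toml                              
    [+] utils/                                
                                              
                                              
                                              
                                              
                                              
                                              
                                              
                                              
                                              
                                              
                                              
                                              
                                              
                                              
                                              


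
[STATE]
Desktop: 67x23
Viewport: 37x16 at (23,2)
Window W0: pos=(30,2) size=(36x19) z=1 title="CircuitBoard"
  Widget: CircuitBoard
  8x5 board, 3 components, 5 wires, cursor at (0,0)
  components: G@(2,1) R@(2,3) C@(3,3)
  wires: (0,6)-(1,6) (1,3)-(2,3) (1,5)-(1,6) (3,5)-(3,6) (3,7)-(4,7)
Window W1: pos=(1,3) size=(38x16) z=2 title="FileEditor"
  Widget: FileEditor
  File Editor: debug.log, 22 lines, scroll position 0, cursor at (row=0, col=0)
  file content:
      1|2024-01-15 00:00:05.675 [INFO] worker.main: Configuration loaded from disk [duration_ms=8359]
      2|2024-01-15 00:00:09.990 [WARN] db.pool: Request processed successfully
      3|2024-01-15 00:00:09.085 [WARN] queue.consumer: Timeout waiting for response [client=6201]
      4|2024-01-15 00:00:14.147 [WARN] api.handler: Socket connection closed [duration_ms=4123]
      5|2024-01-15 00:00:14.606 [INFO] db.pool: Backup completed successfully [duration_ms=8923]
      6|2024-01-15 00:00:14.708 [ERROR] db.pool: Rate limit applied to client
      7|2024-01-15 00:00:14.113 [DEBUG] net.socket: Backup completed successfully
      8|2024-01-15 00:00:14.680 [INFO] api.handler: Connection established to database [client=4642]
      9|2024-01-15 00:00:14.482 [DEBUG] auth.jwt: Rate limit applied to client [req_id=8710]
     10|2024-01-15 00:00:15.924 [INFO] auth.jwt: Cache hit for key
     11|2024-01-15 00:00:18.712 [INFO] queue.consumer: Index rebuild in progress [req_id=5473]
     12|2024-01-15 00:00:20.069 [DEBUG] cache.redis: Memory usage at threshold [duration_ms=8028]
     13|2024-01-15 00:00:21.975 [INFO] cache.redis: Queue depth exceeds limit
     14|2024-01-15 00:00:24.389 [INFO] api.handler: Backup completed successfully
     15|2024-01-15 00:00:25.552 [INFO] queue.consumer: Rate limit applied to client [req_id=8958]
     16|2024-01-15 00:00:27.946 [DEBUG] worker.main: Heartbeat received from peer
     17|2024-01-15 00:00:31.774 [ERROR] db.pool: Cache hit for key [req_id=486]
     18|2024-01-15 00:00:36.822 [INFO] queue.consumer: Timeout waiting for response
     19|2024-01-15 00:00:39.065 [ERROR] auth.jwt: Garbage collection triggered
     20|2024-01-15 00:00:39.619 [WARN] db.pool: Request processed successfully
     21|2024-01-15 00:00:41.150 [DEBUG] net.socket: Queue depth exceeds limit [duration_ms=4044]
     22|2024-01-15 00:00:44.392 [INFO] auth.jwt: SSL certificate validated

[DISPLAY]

       ┏━━━━━━━━━━━━━━━━━━━━━━━━━━━━━
━━━━━━━━━━━━━━━┓Board                
               ┃─────────────────────
───────────────┨ 3 4 5 6 7           
75 [INFO] work▲┃                    ·
90 [WARN] db.p█┃                    │
85 [WARN] queu░┃        ·       · ─ ·
47 [WARN] api.░┃        │            
06 [INFO] db.p░┃G       R            
08 [ERROR] db.░┃                     
13 [DEBUG] net░┃        C       · ─ ·
80 [INFO] api.░┃                     
82 [DEBUG] aut░┃                     
24 [INFO] auth░┃(0,0)                
12 [INFO] queu░┃                     
69 [DEBUG] cac▼┃                     


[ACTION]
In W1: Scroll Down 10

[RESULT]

       ┏━━━━━━━━━━━━━━━━━━━━━━━━━━━━━
━━━━━━━━━━━━━━━┓Board                
               ┃─────────────────────
───────────────┨ 3 4 5 6 7           
12 [INFO] queu▲┃                    ·
69 [DEBUG] cac░┃                    │
75 [INFO] cach░┃        ·       · ─ ·
89 [INFO] api.░┃        │            
52 [INFO] queu░┃G       R            
46 [DEBUG] wor░┃                     
74 [ERROR] db.░┃        C       · ─ ·
22 [INFO] queu░┃                     
65 [ERROR] aut░┃                     
19 [WARN] db.p░┃(0,0)                
50 [DEBUG] net█┃                     
92 [INFO] auth▼┃                     


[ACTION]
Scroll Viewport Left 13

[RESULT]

                    ┏━━━━━━━━━━━━━━━━
━━━━━━━━━━━━━━━━━━━━━━━━━━━━┓Board   
tor                         ┃────────
────────────────────────────┨ 3 4 5 6
15 00:00:18.712 [INFO] queu▲┃        
15 00:00:20.069 [DEBUG] cac░┃        
15 00:00:21.975 [INFO] cach░┃        
15 00:00:24.389 [INFO] api.░┃        
15 00:00:25.552 [INFO] queu░┃G       
15 00:00:27.946 [DEBUG] wor░┃        
15 00:00:31.774 [ERROR] db.░┃        
15 00:00:36.822 [INFO] queu░┃        
15 00:00:39.065 [ERROR] aut░┃        
15 00:00:39.619 [WARN] db.p░┃(0,0)   
15 00:00:41.150 [DEBUG] net█┃        
15 00:00:44.392 [INFO] auth▼┃        


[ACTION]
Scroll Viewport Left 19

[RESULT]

                              ┏━━━━━━
 ┏━━━━━━━━━━━━━━━━━━━━━━━━━━━━━━━━━━━
 ┃ FileEditor                        
 ┠───────────────────────────────────
 ┃2024-01-15 00:00:18.712 [INFO] queu
 ┃2024-01-15 00:00:20.069 [DEBUG] cac
 ┃2024-01-15 00:00:21.975 [INFO] cach
 ┃2024-01-15 00:00:24.389 [INFO] api.
 ┃2024-01-15 00:00:25.552 [INFO] queu
 ┃2024-01-15 00:00:27.946 [DEBUG] wor
 ┃2024-01-15 00:00:31.774 [ERROR] db.
 ┃2024-01-15 00:00:36.822 [INFO] queu
 ┃2024-01-15 00:00:39.065 [ERROR] aut
 ┃2024-01-15 00:00:39.619 [WARN] db.p
 ┃2024-01-15 00:00:41.150 [DEBUG] net
 ┃2024-01-15 00:00:44.392 [INFO] auth
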